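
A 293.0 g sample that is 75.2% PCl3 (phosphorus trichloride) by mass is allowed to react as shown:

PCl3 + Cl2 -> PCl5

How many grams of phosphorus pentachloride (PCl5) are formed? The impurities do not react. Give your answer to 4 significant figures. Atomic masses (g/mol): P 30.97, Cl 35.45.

334.1 g

Mass of pure PCl3 = 293.0 g × 0.752 = 220.34 g.
M(PCl3) = 30.97 + 3(35.45) = 137.32 g/mol.
M(PCl5) = 30.97 + 5(35.45) = 208.22 g/mol.
n(PCl3) = 220.34 g / 137.32 g/mol = 1.6045 mol.
From the equation the PCl3:PCl5 mole ratio is 1:1, so n(PCl5) = 1.6045 × 1/1 = 1.6045 mol.
Mass of PCl5 = 1.6045 mol × 208.22 g/mol = 334.10 g.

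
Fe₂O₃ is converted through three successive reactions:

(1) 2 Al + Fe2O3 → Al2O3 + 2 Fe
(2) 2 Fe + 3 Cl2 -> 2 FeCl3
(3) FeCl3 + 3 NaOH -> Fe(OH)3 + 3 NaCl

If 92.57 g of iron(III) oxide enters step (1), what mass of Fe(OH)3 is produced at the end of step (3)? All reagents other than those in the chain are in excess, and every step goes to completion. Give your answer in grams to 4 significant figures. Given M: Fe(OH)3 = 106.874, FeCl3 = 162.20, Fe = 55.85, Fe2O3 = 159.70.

n(Fe2O3) = 92.57 / 159.70 = 0.57965 mol.
Reaction (1): Fe2O3→Fe ratio 1:2 ⇒ n(Fe) = 1.1593 mol.
Reaction (2): Fe→FeCl3 ratio 2:2 ⇒ n(FeCl3) = 1.1593 mol.
Reaction (3): FeCl3→Fe(OH)3 ratio 1:1 ⇒ n(Fe(OH)3) = 1.1593 mol.
Mass of Fe(OH)3 = 1.1593 × 106.874 = 123.90 g.

123.9 g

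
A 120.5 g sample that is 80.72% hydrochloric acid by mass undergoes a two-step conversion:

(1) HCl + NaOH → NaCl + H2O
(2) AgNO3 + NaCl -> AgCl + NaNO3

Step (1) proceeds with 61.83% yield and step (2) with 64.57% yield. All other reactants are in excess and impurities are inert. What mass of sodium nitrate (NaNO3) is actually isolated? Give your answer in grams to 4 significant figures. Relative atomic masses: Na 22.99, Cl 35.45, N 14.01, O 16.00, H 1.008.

Pure HCl = 120.5 × 0.8072 = 97.268 g.
M(HCl) = 1.008 + 35.45 = 36.458 g/mol.
M(NaNO3) = 22.99 + 14.01 + 3(16.00) = 85.00 g/mol.
n(HCl) = 97.268 / 36.458 = 2.6679 mol.
Step 1 (HCl:NaCl = 1:1): theoretical n(NaCl) = 2.6679 mol; at 61.83% yield, n(NaCl) = 1.6496 mol.
Step 2 (NaCl:NaNO3 = 1:1): theoretical n(NaNO3) = 1.6496 mol, so theoretical mass = 1.6496 × 85.00 = 140.21 g.
At 64.57% yield, actual mass of NaNO3 = 140.21 × 0.6457 = 90.537 g.

90.54 g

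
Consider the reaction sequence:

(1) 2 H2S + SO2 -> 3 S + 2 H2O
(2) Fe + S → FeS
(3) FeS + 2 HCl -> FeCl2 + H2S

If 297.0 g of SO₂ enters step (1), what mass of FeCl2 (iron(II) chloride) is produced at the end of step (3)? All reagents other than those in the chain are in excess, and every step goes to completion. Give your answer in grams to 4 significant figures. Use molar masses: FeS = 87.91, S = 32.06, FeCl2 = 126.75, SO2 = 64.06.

1763 g

n(SO2) = 297.0 / 64.06 = 4.6363 mol.
Reaction (1): SO2→S ratio 1:3 ⇒ n(S) = 13.909 mol.
Reaction (2): S→FeS ratio 1:1 ⇒ n(FeS) = 13.909 mol.
Reaction (3): FeS→FeCl2 ratio 1:1 ⇒ n(FeCl2) = 13.909 mol.
Mass of FeCl2 = 13.909 × 126.75 = 1762.9 g.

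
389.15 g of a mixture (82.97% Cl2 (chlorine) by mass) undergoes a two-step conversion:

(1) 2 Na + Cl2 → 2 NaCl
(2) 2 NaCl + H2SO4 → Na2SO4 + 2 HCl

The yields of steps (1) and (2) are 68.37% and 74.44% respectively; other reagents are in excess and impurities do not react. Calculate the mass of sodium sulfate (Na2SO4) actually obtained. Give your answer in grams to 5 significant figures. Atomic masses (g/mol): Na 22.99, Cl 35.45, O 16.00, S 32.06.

329.21 g

Pure Cl2 = 389.15 × 0.8297 = 322.878 g.
M(Cl2) = 2(35.45) = 70.90 g/mol.
M(Na2SO4) = 2(22.99) + 32.06 + 4(16.00) = 142.04 g/mol.
n(Cl2) = 322.878 / 70.90 = 4.55399 mol.
Step 1 (Cl2:NaCl = 1:2): theoretical n(NaCl) = 9.10798 mol; at 68.37% yield, n(NaCl) = 6.22712 mol.
Step 2 (NaCl:Na2SO4 = 2:1): theoretical n(Na2SO4) = 3.11356 mol, so theoretical mass = 3.11356 × 142.04 = 442.250 g.
At 74.44% yield, actual mass of Na2SO4 = 442.250 × 0.7444 = 329.211 g.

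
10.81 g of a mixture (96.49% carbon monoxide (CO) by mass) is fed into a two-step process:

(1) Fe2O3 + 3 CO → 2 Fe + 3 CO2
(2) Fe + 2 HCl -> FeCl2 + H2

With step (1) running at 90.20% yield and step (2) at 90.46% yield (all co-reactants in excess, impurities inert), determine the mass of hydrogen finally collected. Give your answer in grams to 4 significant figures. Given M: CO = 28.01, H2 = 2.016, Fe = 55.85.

0.4084 g

Pure CO = 10.81 × 0.9649 = 10.431 g.
n(CO) = 10.431 / 28.01 = 0.37239 mol.
Step 1 (CO:Fe = 3:2): theoretical n(Fe) = 0.24826 mol; at 90.20% yield, n(Fe) = 0.22393 mol.
Step 2 (Fe:H2 = 1:1): theoretical n(H2) = 0.22393 mol, so theoretical mass = 0.22393 × 2.016 = 0.45144 g.
At 90.46% yield, actual mass of H2 = 0.45144 × 0.9046 = 0.40837 g.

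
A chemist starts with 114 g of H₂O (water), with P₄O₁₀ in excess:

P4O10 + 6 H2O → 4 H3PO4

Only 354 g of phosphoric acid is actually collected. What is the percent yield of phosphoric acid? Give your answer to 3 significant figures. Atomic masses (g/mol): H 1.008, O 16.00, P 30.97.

M(H2O) = 2(1.008) + 16.00 = 18.016 g/mol.
M(H3PO4) = 3(1.008) + 30.97 + 4(16.00) = 97.994 g/mol.
n(H2O) = 114.0 g / 18.016 g/mol = 6.328 mol.
From the equation the H2O:H3PO4 mole ratio is 6:4, so n(H3PO4) = 6.328 × 4/6 = 4.218 mol.
Mass of H3PO4 = 4.218 mol × 97.994 g/mol = 413.4 g.
This is the theoretical yield. Percent yield = 354 g / 413.4 g × 100% = 85.63%.

85.6 %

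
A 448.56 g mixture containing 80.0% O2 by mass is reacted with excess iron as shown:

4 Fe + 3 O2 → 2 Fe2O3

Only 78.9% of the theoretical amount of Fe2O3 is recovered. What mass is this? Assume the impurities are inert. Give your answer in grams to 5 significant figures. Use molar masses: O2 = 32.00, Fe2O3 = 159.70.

Pure O2 available = 448.56 g × 0.800 = 358.848 g.
n(O2) = 358.848 g / 32.00 g/mol = 11.2140 mol.
From the equation the O2:Fe2O3 mole ratio is 3:2, so n(Fe2O3) = 11.2140 × 2/3 = 7.47600 mol.
Mass of Fe2O3 = 7.47600 mol × 159.70 g/mol = 1193.92 g.
Actual mass collected = 1193.92 g × 0.789 = 942.001 g.

942.00 g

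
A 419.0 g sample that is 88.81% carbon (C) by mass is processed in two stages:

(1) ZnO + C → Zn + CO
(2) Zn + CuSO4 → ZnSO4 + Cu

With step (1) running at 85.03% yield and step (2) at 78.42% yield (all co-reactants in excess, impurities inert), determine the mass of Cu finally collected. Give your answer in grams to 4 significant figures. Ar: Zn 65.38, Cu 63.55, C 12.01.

1313 g

Pure C = 419.0 × 0.8881 = 372.11 g.
M(C) = 12.01 g/mol.
M(Cu) = 63.55 g/mol.
n(C) = 372.11 / 12.01 = 30.984 mol.
Step 1 (C:Zn = 1:1): theoretical n(Zn) = 30.984 mol; at 85.03% yield, n(Zn) = 26.345 mol.
Step 2 (Zn:Cu = 1:1): theoretical n(Cu) = 26.345 mol, so theoretical mass = 26.345 × 63.55 = 1674.3 g.
At 78.42% yield, actual mass of Cu = 1674.3 × 0.7842 = 1312.9 g.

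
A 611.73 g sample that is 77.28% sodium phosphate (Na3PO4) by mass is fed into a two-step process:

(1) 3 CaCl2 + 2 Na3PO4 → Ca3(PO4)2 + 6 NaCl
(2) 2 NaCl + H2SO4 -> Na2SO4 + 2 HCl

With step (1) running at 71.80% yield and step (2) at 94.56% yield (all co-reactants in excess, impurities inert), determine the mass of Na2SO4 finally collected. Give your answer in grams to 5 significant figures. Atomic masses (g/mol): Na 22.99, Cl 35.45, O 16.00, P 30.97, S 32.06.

417.13 g

Pure Na3PO4 = 611.73 × 0.7728 = 472.745 g.
M(Na3PO4) = 3(22.99) + 30.97 + 4(16.00) = 163.94 g/mol.
M(Na2SO4) = 2(22.99) + 32.06 + 4(16.00) = 142.04 g/mol.
n(Na3PO4) = 472.745 / 163.94 = 2.88365 mol.
Step 1 (Na3PO4:NaCl = 2:6): theoretical n(NaCl) = 8.65094 mol; at 71.80% yield, n(NaCl) = 6.21137 mol.
Step 2 (NaCl:Na2SO4 = 2:1): theoretical n(Na2SO4) = 3.10569 mol, so theoretical mass = 3.10569 × 142.04 = 441.132 g.
At 94.56% yield, actual mass of Na2SO4 = 441.132 × 0.9456 = 417.134 g.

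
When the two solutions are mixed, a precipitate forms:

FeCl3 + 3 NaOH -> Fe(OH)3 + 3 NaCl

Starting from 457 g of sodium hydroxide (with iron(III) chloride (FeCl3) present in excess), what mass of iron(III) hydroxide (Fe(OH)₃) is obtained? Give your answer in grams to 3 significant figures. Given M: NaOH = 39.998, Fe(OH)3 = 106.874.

407 g

n(NaOH) = 457.0 g / 39.998 g/mol = 11.43 mol.
From the equation the NaOH:Fe(OH)3 mole ratio is 3:1, so n(Fe(OH)3) = 11.43 × 1/3 = 3.809 mol.
Mass of Fe(OH)3 = 3.809 mol × 106.874 g/mol = 407.0 g.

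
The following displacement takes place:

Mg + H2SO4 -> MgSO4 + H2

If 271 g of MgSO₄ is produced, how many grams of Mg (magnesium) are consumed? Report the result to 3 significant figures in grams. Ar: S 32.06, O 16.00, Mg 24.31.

M(MgSO4) = 24.31 + 32.06 + 4(16.00) = 120.37 g/mol.
M(Mg) = 24.31 g/mol.
n(MgSO4) = 271.0 g / 120.37 g/mol = 2.251 mol.
From the equation the MgSO4:Mg mole ratio is 1:1, so n(Mg) = 2.251 × 1/1 = 2.251 mol.
Mass of Mg = 2.251 mol × 24.31 g/mol = 54.73 g.

54.7 g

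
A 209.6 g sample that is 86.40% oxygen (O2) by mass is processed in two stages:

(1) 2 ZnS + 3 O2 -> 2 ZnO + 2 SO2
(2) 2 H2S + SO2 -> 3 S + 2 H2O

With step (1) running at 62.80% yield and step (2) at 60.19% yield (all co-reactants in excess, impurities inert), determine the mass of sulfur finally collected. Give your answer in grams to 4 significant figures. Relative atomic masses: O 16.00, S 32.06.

137.2 g

Pure O2 = 209.6 × 0.8640 = 181.09 g.
M(O2) = 2(16.00) = 32.00 g/mol.
M(S) = 32.06 g/mol.
n(O2) = 181.09 / 32.00 = 5.6592 mol.
Step 1 (O2:SO2 = 3:2): theoretical n(SO2) = 3.7728 mol; at 62.80% yield, n(SO2) = 2.3693 mol.
Step 2 (SO2:S = 1:3): theoretical n(S) = 7.1080 mol, so theoretical mass = 7.1080 × 32.06 = 227.88 g.
At 60.19% yield, actual mass of S = 227.88 × 0.6019 = 137.16 g.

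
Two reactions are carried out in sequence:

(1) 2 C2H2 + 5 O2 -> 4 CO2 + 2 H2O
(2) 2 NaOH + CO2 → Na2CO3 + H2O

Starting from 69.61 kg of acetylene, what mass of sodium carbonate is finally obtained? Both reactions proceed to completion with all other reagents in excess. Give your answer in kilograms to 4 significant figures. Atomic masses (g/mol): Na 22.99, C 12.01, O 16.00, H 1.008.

566.8 kg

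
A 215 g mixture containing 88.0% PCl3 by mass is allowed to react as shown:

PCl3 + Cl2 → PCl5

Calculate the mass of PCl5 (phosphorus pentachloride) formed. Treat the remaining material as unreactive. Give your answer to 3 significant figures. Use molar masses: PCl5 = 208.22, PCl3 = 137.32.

Mass of pure PCl3 = 215 g × 0.880 = 189.2 g.
n(PCl3) = 189.2 g / 137.32 g/mol = 1.378 mol.
From the equation the PCl3:PCl5 mole ratio is 1:1, so n(PCl5) = 1.378 × 1/1 = 1.378 mol.
Mass of PCl5 = 1.378 mol × 208.22 g/mol = 286.9 g.

287 g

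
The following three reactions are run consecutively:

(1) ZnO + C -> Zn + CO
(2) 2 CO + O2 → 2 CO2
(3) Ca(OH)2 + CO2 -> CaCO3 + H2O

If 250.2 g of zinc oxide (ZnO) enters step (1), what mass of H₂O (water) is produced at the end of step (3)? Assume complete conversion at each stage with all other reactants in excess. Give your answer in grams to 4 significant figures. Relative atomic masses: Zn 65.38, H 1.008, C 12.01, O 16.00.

55.39 g

M(ZnO) = 65.38 + 16.00 = 81.38 g/mol.
M(H2O) = 2(1.008) + 16.00 = 18.016 g/mol.
n(ZnO) = 250.2 / 81.38 = 3.0745 mol.
Reaction (1): ZnO→CO ratio 1:1 ⇒ n(CO) = 3.0745 mol.
Reaction (2): CO→CO2 ratio 2:2 ⇒ n(CO2) = 3.0745 mol.
Reaction (3): CO2→H2O ratio 1:1 ⇒ n(H2O) = 3.0745 mol.
Mass of H2O = 3.0745 × 18.016 = 55.390 g.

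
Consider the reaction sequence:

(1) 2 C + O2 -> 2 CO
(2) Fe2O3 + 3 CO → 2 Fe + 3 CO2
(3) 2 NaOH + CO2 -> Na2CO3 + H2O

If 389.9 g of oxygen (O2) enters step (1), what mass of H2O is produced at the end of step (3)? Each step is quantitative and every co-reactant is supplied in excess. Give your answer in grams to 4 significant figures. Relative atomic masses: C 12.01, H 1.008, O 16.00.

M(O2) = 2(16.00) = 32.00 g/mol.
M(H2O) = 2(1.008) + 16.00 = 18.016 g/mol.
n(O2) = 389.9 / 32.00 = 12.184 mol.
Reaction (1): O2→CO ratio 1:2 ⇒ n(CO) = 24.369 mol.
Reaction (2): CO→CO2 ratio 3:3 ⇒ n(CO2) = 24.369 mol.
Reaction (3): CO2→H2O ratio 1:1 ⇒ n(H2O) = 24.369 mol.
Mass of H2O = 24.369 × 18.016 = 439.03 g.

439.0 g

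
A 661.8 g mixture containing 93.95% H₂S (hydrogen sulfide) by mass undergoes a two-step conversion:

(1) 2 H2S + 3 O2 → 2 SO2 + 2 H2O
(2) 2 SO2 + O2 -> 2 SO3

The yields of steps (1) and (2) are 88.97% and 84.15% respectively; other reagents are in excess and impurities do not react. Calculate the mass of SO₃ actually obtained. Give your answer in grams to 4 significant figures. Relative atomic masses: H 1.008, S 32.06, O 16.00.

Pure H2S = 661.8 × 0.9395 = 621.76 g.
M(H2S) = 2(1.008) + 32.06 = 34.076 g/mol.
M(SO3) = 32.06 + 3(16.00) = 80.06 g/mol.
n(H2S) = 621.76 / 34.076 = 18.246 mol.
Step 1 (H2S:SO2 = 2:2): theoretical n(SO2) = 18.246 mol; at 88.97% yield, n(SO2) = 16.234 mol.
Step 2 (SO2:SO3 = 2:2): theoretical n(SO3) = 16.234 mol, so theoretical mass = 16.234 × 80.06 = 1299.7 g.
At 84.15% yield, actual mass of SO3 = 1299.7 × 0.8415 = 1093.7 g.

1094 g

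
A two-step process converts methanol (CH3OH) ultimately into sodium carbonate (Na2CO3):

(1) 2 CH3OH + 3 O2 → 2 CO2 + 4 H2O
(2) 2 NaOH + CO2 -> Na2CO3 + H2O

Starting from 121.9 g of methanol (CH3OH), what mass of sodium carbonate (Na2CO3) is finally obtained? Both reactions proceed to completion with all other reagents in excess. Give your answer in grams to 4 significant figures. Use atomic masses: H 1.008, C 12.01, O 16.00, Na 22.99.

M(CH3OH) = 12.01 + 4(1.008) + 16.00 = 32.042 g/mol.
M(Na2CO3) = 2(22.99) + 12.01 + 3(16.00) = 105.99 g/mol.
n(CH3OH) = 121.90 / 32.042 = 3.8044 mol.
Step 1 gives a 2:2 ratio of CH3OH to CO2, so n(CO2) = 3.8044 mol.
In step 2 the CO2:Na2CO3 ratio is 1:1, so n(Na2CO3) = 3.8044 mol.
Mass of Na2CO3 = 3.8044 × 105.99 = 403.23 g.

403.2 g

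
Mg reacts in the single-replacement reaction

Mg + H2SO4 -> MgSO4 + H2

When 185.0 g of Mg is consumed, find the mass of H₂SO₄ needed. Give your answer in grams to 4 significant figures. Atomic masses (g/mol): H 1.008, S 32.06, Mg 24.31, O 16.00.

746.4 g

M(Mg) = 24.31 g/mol.
M(H2SO4) = 2(1.008) + 32.06 + 4(16.00) = 98.076 g/mol.
n(Mg) = 185.00 g / 24.31 g/mol = 7.6100 mol.
From the equation the Mg:H2SO4 mole ratio is 1:1, so n(H2SO4) = 7.6100 × 1/1 = 7.6100 mol.
Mass of H2SO4 = 7.6100 mol × 98.076 g/mol = 746.36 g.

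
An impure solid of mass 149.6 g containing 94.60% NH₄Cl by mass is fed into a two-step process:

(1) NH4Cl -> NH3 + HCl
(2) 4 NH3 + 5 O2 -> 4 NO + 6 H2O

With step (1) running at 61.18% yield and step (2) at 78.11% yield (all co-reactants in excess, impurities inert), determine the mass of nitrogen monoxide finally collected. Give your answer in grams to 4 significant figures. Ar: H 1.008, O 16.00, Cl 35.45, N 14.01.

Pure NH4Cl = 149.6 × 0.9460 = 141.52 g.
M(NH4Cl) = 14.01 + 4(1.008) + 35.45 = 53.492 g/mol.
M(NO) = 14.01 + 16.00 = 30.01 g/mol.
n(NH4Cl) = 141.52 / 53.492 = 2.6457 mol.
Step 1 (NH4Cl:NH3 = 1:1): theoretical n(NH3) = 2.6457 mol; at 61.18% yield, n(NH3) = 1.6186 mol.
Step 2 (NH3:NO = 4:4): theoretical n(NO) = 1.6186 mol, so theoretical mass = 1.6186 × 30.01 = 48.575 g.
At 78.11% yield, actual mass of NO = 48.575 × 0.7811 = 37.942 g.

37.94 g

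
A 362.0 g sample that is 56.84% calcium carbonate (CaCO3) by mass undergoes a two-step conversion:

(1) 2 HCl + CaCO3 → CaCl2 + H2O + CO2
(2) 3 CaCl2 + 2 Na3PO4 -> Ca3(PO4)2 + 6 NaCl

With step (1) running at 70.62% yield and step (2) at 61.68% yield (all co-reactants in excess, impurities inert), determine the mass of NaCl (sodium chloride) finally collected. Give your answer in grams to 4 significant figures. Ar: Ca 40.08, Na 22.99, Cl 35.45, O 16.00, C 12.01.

104.7 g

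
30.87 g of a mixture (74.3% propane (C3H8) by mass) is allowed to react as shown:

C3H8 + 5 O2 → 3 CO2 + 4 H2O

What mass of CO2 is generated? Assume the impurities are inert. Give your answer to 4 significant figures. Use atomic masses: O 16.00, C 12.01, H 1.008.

Mass of pure C3H8 = 30.87 g × 0.743 = 22.936 g.
M(C3H8) = 3(12.01) + 8(1.008) = 44.094 g/mol.
M(CO2) = 12.01 + 2(16.00) = 44.01 g/mol.
n(C3H8) = 22.936 g / 44.094 g/mol = 0.52017 mol.
From the equation the C3H8:CO2 mole ratio is 1:3, so n(CO2) = 0.52017 × 3/1 = 1.5605 mol.
Mass of CO2 = 1.5605 mol × 44.01 g/mol = 68.678 g.

68.68 g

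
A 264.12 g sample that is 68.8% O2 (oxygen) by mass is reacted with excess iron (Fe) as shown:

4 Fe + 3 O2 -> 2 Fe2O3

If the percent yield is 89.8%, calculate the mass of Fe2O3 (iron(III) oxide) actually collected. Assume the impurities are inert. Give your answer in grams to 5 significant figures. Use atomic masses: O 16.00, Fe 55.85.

542.91 g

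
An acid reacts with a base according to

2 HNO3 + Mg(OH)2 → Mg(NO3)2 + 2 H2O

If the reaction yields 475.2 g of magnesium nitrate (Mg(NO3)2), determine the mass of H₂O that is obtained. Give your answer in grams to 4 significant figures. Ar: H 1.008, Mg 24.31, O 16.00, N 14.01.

115.4 g

M(Mg(NO3)2) = 24.31 + 2(14.01) + 6(16.00) = 148.33 g/mol.
M(H2O) = 2(1.008) + 16.00 = 18.016 g/mol.
n(Mg(NO3)2) = 475.20 g / 148.33 g/mol = 3.2037 mol.
From the equation the Mg(NO3)2:H2O mole ratio is 1:2, so n(H2O) = 3.2037 × 2/1 = 6.4073 mol.
Mass of H2O = 6.4073 mol × 18.016 g/mol = 115.43 g.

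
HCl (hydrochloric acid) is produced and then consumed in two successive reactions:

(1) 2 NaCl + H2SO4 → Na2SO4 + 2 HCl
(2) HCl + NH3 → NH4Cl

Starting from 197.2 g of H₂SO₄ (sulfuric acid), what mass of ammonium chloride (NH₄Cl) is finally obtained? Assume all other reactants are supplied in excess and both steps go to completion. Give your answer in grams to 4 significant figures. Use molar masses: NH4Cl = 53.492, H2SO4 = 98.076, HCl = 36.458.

215.1 g

n(H2SO4) = 197.20 / 98.076 = 2.0107 mol.
Step 1 gives a 1:2 ratio of H2SO4 to HCl, so n(HCl) = 4.0214 mol.
In step 2 the HCl:NH4Cl ratio is 1:1, so n(NH4Cl) = 4.0214 mol.
Mass of NH4Cl = 4.0214 × 53.492 = 215.11 g.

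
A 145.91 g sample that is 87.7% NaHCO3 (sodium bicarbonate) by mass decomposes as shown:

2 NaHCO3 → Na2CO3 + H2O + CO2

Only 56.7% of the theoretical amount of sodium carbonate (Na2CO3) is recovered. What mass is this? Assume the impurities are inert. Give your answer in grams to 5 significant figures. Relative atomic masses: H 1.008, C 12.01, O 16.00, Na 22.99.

Pure NaHCO3 available = 145.91 g × 0.877 = 127.963 g.
M(NaHCO3) = 22.99 + 1.008 + 12.01 + 3(16.00) = 84.008 g/mol.
M(Na2CO3) = 2(22.99) + 12.01 + 3(16.00) = 105.99 g/mol.
n(NaHCO3) = 127.963 g / 84.008 g/mol = 1.52322 mol.
From the equation the NaHCO3:Na2CO3 mole ratio is 2:1, so n(Na2CO3) = 1.52322 × 1/2 = 0.761612 mol.
Mass of Na2CO3 = 0.761612 mol × 105.99 g/mol = 80.7233 g.
Actual mass collected = 80.7233 g × 0.567 = 45.7701 g.

45.770 g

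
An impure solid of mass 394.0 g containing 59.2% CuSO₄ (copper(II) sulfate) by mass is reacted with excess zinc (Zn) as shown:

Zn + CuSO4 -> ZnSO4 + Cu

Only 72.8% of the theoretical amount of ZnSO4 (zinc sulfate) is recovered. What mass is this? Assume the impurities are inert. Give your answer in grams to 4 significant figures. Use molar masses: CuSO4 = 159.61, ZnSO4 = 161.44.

Pure CuSO4 available = 394.0 g × 0.592 = 233.25 g.
n(CuSO4) = 233.25 g / 159.61 g/mol = 1.4614 mol.
From the equation the CuSO4:ZnSO4 mole ratio is 1:1, so n(ZnSO4) = 1.4614 × 1/1 = 1.4614 mol.
Mass of ZnSO4 = 1.4614 mol × 161.44 g/mol = 235.92 g.
Actual mass collected = 235.92 g × 0.728 = 171.75 g.

171.8 g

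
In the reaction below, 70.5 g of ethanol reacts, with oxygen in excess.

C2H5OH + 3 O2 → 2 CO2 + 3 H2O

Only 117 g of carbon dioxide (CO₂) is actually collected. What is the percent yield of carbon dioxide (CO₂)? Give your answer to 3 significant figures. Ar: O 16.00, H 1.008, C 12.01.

M(C2H5OH) = 2(12.01) + 6(1.008) + 16.00 = 46.068 g/mol.
M(CO2) = 12.01 + 2(16.00) = 44.01 g/mol.
n(C2H5OH) = 70.50 g / 46.068 g/mol = 1.530 mol.
From the equation the C2H5OH:CO2 mole ratio is 1:2, so n(CO2) = 1.530 × 2/1 = 3.061 mol.
Mass of CO2 = 3.061 mol × 44.01 g/mol = 134.7 g.
This is the theoretical yield. Percent yield = 117 g / 134.7 g × 100% = 86.86%.

86.9 %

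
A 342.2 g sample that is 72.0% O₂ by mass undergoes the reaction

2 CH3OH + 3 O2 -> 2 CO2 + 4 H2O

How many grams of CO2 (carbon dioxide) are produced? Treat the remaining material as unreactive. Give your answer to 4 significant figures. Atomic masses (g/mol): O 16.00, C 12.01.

225.9 g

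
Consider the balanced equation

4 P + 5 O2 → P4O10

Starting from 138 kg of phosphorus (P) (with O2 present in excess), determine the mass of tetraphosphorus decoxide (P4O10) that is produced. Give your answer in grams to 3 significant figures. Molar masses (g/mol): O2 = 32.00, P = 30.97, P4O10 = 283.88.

316000 g

Convert: 138 kg = 138000 g.
n(P) = 138000 g / 30.97 g/mol = 4456 mol.
From the equation the P:P4O10 mole ratio is 4:1, so n(P4O10) = 4456 × 1/4 = 1114 mol.
Mass of P4O10 = 1114 mol × 283.88 g/mol = 316200 g.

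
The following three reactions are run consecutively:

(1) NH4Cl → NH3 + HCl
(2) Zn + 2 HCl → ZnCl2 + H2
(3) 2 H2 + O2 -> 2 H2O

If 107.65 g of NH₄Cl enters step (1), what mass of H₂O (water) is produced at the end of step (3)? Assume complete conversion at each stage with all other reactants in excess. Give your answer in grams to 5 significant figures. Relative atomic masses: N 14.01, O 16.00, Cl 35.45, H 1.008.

M(NH4Cl) = 14.01 + 4(1.008) + 35.45 = 53.492 g/mol.
M(H2O) = 2(1.008) + 16.00 = 18.016 g/mol.
n(NH4Cl) = 107.65 / 53.492 = 2.01245 mol.
Reaction (1): NH4Cl→HCl ratio 1:1 ⇒ n(HCl) = 2.01245 mol.
Reaction (2): HCl→H2 ratio 2:1 ⇒ n(H2) = 1.00623 mol.
Reaction (3): H2→H2O ratio 2:2 ⇒ n(H2O) = 1.00623 mol.
Mass of H2O = 1.00623 × 18.016 = 18.1282 g.

18.128 g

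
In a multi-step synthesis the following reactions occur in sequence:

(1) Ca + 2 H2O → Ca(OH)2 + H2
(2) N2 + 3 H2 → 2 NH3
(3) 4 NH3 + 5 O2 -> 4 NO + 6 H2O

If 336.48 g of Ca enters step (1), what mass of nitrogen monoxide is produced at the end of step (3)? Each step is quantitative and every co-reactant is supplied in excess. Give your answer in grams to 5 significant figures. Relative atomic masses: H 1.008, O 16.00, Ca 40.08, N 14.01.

167.96 g

M(Ca) = 40.08 g/mol.
M(NO) = 14.01 + 16.00 = 30.01 g/mol.
n(Ca) = 336.48 / 40.08 = 8.39521 mol.
Reaction (1): Ca→H2 ratio 1:1 ⇒ n(H2) = 8.39521 mol.
Reaction (2): H2→NH3 ratio 3:2 ⇒ n(NH3) = 5.59681 mol.
Reaction (3): NH3→NO ratio 4:4 ⇒ n(NO) = 5.59681 mol.
Mass of NO = 5.59681 × 30.01 = 167.960 g.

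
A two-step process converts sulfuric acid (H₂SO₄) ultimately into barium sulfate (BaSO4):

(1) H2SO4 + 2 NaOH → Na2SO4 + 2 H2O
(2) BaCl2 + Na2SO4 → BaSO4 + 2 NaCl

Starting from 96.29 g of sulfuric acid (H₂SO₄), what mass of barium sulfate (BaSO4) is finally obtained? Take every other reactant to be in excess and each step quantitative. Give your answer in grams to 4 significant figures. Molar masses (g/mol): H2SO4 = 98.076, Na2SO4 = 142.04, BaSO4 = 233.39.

229.1 g

n(H2SO4) = 96.290 / 98.076 = 0.98179 mol.
Step 1 gives a 1:1 ratio of H2SO4 to Na2SO4, so n(Na2SO4) = 0.98179 mol.
In step 2 the Na2SO4:BaSO4 ratio is 1:1, so n(BaSO4) = 0.98179 mol.
Mass of BaSO4 = 0.98179 × 233.39 = 229.14 g.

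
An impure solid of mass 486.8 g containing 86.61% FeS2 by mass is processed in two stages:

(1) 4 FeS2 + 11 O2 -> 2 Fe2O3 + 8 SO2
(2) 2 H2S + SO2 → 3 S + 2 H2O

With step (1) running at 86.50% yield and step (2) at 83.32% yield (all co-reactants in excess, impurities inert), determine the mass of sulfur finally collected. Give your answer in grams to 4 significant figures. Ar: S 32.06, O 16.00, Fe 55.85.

487.2 g

Pure FeS2 = 486.8 × 0.8661 = 421.62 g.
M(FeS2) = 55.85 + 2(32.06) = 119.97 g/mol.
M(S) = 32.06 g/mol.
n(FeS2) = 421.62 / 119.97 = 3.5144 mol.
Step 1 (FeS2:SO2 = 4:8): theoretical n(SO2) = 7.0287 mol; at 86.50% yield, n(SO2) = 6.0798 mol.
Step 2 (SO2:S = 1:3): theoretical n(S) = 18.240 mol, so theoretical mass = 18.240 × 32.06 = 584.76 g.
At 83.32% yield, actual mass of S = 584.76 × 0.8332 = 487.22 g.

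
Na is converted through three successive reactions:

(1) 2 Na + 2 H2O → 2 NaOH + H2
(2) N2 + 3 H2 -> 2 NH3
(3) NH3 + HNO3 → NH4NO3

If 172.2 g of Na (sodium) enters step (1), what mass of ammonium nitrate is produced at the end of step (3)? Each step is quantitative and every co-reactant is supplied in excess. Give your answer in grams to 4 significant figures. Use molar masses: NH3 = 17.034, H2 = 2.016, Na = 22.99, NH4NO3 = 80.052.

n(Na) = 172.2 / 22.99 = 7.4902 mol.
Reaction (1): Na→H2 ratio 2:1 ⇒ n(H2) = 3.7451 mol.
Reaction (2): H2→NH3 ratio 3:2 ⇒ n(NH3) = 2.4967 mol.
Reaction (3): NH3→NH4NO3 ratio 1:1 ⇒ n(NH4NO3) = 2.4967 mol.
Mass of NH4NO3 = 2.4967 × 80.052 = 199.87 g.

199.9 g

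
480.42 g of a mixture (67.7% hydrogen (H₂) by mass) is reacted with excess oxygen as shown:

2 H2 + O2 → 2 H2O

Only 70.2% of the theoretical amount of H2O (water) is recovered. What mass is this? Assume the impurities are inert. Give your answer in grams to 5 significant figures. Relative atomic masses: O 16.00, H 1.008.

Pure H2 available = 480.42 g × 0.677 = 325.244 g.
M(H2) = 2(1.008) = 2.016 g/mol.
M(H2O) = 2(1.008) + 16.00 = 18.016 g/mol.
n(H2) = 325.244 g / 2.016 g/mol = 161.332 mol.
From the equation the H2:H2O mole ratio is 2:2, so n(H2O) = 161.332 × 2/2 = 161.332 mol.
Mass of H2O = 161.332 mol × 18.016 g/mol = 2906.55 g.
Actual mass collected = 2906.55 g × 0.702 = 2040.40 g.

2040.4 g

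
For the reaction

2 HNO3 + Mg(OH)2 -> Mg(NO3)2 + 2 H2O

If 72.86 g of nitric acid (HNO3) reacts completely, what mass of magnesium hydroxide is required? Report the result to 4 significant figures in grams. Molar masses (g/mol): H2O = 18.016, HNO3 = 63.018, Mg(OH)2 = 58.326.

n(HNO3) = 72.860 g / 63.018 g/mol = 1.1562 mol.
From the equation the HNO3:Mg(OH)2 mole ratio is 2:1, so n(Mg(OH)2) = 1.1562 × 1/2 = 0.57809 mol.
Mass of Mg(OH)2 = 0.57809 mol × 58.326 g/mol = 33.718 g.

33.72 g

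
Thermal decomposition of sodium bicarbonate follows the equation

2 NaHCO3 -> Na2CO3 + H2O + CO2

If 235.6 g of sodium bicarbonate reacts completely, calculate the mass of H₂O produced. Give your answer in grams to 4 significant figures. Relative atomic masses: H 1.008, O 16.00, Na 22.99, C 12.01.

25.26 g

M(NaHCO3) = 22.99 + 1.008 + 12.01 + 3(16.00) = 84.008 g/mol.
M(H2O) = 2(1.008) + 16.00 = 18.016 g/mol.
n(NaHCO3) = 235.60 g / 84.008 g/mol = 2.8045 mol.
From the equation the NaHCO3:H2O mole ratio is 2:1, so n(H2O) = 2.8045 × 1/2 = 1.4022 mol.
Mass of H2O = 1.4022 mol × 18.016 g/mol = 25.263 g.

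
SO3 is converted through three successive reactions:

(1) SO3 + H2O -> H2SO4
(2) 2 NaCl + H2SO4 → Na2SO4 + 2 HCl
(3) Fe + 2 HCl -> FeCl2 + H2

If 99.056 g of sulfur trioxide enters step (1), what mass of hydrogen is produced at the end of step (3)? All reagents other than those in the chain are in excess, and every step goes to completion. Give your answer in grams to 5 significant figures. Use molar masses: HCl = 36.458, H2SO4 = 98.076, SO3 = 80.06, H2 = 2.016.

2.4943 g

n(SO3) = 99.056 / 80.06 = 1.23727 mol.
Reaction (1): SO3→H2SO4 ratio 1:1 ⇒ n(H2SO4) = 1.23727 mol.
Reaction (2): H2SO4→HCl ratio 1:2 ⇒ n(HCl) = 2.47454 mol.
Reaction (3): HCl→H2 ratio 2:1 ⇒ n(H2) = 1.23727 mol.
Mass of H2 = 1.23727 × 2.016 = 2.49434 g.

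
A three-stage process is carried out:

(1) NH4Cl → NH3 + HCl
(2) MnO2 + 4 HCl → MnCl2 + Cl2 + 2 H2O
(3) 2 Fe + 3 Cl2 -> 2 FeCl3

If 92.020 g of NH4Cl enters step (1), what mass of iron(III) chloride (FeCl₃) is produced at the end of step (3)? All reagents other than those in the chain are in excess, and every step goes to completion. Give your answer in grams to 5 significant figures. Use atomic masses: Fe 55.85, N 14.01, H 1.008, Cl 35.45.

46.504 g

M(NH4Cl) = 14.01 + 4(1.008) + 35.45 = 53.492 g/mol.
M(FeCl3) = 55.85 + 3(35.45) = 162.20 g/mol.
n(NH4Cl) = 92.020 / 53.492 = 1.72026 mol.
Reaction (1): NH4Cl→HCl ratio 1:1 ⇒ n(HCl) = 1.72026 mol.
Reaction (2): HCl→Cl2 ratio 4:1 ⇒ n(Cl2) = 0.430064 mol.
Reaction (3): Cl2→FeCl3 ratio 3:2 ⇒ n(FeCl3) = 0.286710 mol.
Mass of FeCl3 = 0.286710 × 162.20 = 46.5043 g.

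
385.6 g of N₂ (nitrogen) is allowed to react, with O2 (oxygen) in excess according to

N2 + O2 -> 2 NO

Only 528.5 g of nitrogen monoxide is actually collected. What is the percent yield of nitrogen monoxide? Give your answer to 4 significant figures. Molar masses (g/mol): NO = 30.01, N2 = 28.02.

63.99 %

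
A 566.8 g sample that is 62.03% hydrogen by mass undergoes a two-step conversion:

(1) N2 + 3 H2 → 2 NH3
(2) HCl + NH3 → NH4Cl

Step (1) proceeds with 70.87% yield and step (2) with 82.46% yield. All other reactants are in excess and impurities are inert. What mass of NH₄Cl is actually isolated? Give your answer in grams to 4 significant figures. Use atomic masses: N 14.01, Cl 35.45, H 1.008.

Pure H2 = 566.8 × 0.6203 = 351.59 g.
M(H2) = 2(1.008) = 2.016 g/mol.
M(NH4Cl) = 14.01 + 4(1.008) + 35.45 = 53.492 g/mol.
n(H2) = 351.59 / 2.016 = 174.40 mol.
Step 1 (H2:NH3 = 3:2): theoretical n(NH3) = 116.27 mol; at 70.87% yield, n(NH3) = 82.397 mol.
Step 2 (NH3:NH4Cl = 1:1): theoretical n(NH4Cl) = 82.397 mol, so theoretical mass = 82.397 × 53.492 = 4407.6 g.
At 82.46% yield, actual mass of NH4Cl = 4407.6 × 0.8246 = 3634.5 g.

3634 g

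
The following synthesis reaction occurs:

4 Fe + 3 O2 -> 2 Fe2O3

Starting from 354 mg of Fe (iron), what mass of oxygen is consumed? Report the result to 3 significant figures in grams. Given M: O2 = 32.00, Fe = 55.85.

0.152 g

Convert: 354 mg = 0.3540 g.
n(Fe) = 0.3540 g / 55.85 g/mol = 0.006338 mol.
From the equation the Fe:O2 mole ratio is 4:3, so n(O2) = 0.006338 × 3/4 = 0.004754 mol.
Mass of O2 = 0.004754 mol × 32.00 g/mol = 0.1521 g.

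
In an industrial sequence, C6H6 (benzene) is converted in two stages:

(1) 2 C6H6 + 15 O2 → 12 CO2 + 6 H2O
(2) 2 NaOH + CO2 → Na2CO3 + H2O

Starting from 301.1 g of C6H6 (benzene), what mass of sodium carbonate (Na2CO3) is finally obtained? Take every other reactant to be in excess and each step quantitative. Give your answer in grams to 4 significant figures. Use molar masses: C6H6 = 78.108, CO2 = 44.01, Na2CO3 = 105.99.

2451 g

n(C6H6) = 301.10 / 78.108 = 3.8549 mol.
Step 1 gives a 2:12 ratio of C6H6 to CO2, so n(CO2) = 23.130 mol.
In step 2 the CO2:Na2CO3 ratio is 1:1, so n(Na2CO3) = 23.130 mol.
Mass of Na2CO3 = 23.130 × 105.99 = 2451.5 g.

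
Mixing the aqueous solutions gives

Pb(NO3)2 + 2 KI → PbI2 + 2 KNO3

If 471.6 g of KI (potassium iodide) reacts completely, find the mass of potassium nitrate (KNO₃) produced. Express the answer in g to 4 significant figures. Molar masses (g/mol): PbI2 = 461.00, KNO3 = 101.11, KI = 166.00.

287.2 g

n(KI) = 471.60 g / 166.00 g/mol = 2.8410 mol.
From the equation the KI:KNO3 mole ratio is 2:2, so n(KNO3) = 2.8410 × 2/2 = 2.8410 mol.
Mass of KNO3 = 2.8410 mol × 101.11 g/mol = 287.25 g.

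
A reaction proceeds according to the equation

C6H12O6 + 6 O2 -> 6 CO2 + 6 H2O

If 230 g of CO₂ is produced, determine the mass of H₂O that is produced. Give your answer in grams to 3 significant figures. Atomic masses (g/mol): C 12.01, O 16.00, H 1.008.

M(CO2) = 12.01 + 2(16.00) = 44.01 g/mol.
M(H2O) = 2(1.008) + 16.00 = 18.016 g/mol.
n(CO2) = 230.0 g / 44.01 g/mol = 5.226 mol.
From the equation the CO2:H2O mole ratio is 6:6, so n(H2O) = 5.226 × 6/6 = 5.226 mol.
Mass of H2O = 5.226 mol × 18.016 g/mol = 94.15 g.

94.2 g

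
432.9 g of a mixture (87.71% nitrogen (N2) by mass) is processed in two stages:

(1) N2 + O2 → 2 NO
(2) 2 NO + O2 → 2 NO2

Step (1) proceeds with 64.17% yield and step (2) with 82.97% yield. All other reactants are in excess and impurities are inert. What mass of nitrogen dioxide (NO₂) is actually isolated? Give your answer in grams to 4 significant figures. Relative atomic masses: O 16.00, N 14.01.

Pure N2 = 432.9 × 0.8771 = 379.70 g.
M(N2) = 2(14.01) = 28.02 g/mol.
M(NO2) = 14.01 + 2(16.00) = 46.01 g/mol.
n(N2) = 379.70 / 28.02 = 13.551 mol.
Step 1 (N2:NO = 1:2): theoretical n(NO) = 27.102 mol; at 64.17% yield, n(NO) = 17.391 mol.
Step 2 (NO:NO2 = 2:2): theoretical n(NO2) = 17.391 mol, so theoretical mass = 17.391 × 46.01 = 800.17 g.
At 82.97% yield, actual mass of NO2 = 800.17 × 0.8297 = 663.90 g.

663.9 g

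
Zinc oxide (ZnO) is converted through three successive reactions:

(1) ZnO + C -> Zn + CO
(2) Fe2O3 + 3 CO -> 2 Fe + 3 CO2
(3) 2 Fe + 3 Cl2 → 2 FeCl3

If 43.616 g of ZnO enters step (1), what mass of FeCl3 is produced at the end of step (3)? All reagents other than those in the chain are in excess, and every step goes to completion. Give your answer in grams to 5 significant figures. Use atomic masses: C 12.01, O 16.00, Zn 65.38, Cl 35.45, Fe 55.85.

M(ZnO) = 65.38 + 16.00 = 81.38 g/mol.
M(FeCl3) = 55.85 + 3(35.45) = 162.20 g/mol.
n(ZnO) = 43.616 / 81.38 = 0.535955 mol.
Reaction (1): ZnO→CO ratio 1:1 ⇒ n(CO) = 0.535955 mol.
Reaction (2): CO→Fe ratio 3:2 ⇒ n(Fe) = 0.357303 mol.
Reaction (3): Fe→FeCl3 ratio 2:2 ⇒ n(FeCl3) = 0.357303 mol.
Mass of FeCl3 = 0.357303 × 162.20 = 57.9546 g.

57.955 g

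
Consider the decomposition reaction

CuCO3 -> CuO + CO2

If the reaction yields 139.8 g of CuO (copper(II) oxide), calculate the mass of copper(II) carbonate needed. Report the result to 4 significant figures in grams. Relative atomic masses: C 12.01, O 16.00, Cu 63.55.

M(CuO) = 63.55 + 16.00 = 79.55 g/mol.
M(CuCO3) = 63.55 + 12.01 + 3(16.00) = 123.56 g/mol.
n(CuO) = 139.80 g / 79.55 g/mol = 1.7574 mol.
From the equation the CuO:CuCO3 mole ratio is 1:1, so n(CuCO3) = 1.7574 × 1/1 = 1.7574 mol.
Mass of CuCO3 = 1.7574 mol × 123.56 g/mol = 217.14 g.

217.1 g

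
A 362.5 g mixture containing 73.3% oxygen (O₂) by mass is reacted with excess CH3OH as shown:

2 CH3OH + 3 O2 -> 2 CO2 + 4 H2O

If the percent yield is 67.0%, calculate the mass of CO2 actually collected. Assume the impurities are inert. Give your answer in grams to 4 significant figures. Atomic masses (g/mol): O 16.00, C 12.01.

163.2 g

Pure O2 available = 362.5 g × 0.733 = 265.71 g.
M(O2) = 2(16.00) = 32.00 g/mol.
M(CO2) = 12.01 + 2(16.00) = 44.01 g/mol.
n(O2) = 265.71 g / 32.00 g/mol = 8.3035 mol.
From the equation the O2:CO2 mole ratio is 3:2, so n(CO2) = 8.3035 × 2/3 = 5.5357 mol.
Mass of CO2 = 5.5357 mol × 44.01 g/mol = 243.63 g.
Actual mass collected = 243.63 g × 0.670 = 163.23 g.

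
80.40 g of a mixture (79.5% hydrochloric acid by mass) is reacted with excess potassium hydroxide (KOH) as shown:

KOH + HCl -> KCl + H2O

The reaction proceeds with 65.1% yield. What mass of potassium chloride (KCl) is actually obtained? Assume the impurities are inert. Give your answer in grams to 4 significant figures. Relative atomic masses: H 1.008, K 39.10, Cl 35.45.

Pure HCl available = 80.40 g × 0.795 = 63.918 g.
M(HCl) = 1.008 + 35.45 = 36.458 g/mol.
M(KCl) = 39.10 + 35.45 = 74.55 g/mol.
n(HCl) = 63.918 g / 36.458 g/mol = 1.7532 mol.
From the equation the HCl:KCl mole ratio is 1:1, so n(KCl) = 1.7532 × 1/1 = 1.7532 mol.
Mass of KCl = 1.7532 mol × 74.55 g/mol = 130.70 g.
Actual mass collected = 130.70 g × 0.651 = 85.086 g.

85.09 g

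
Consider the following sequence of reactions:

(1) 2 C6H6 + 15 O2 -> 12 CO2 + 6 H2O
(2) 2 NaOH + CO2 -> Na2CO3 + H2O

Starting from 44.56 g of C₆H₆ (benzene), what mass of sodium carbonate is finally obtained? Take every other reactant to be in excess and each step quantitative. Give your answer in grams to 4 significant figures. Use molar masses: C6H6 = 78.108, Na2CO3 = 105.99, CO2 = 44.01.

n(C6H6) = 44.560 / 78.108 = 0.57049 mol.
Step 1 gives a 2:12 ratio of C6H6 to CO2, so n(CO2) = 3.4230 mol.
In step 2 the CO2:Na2CO3 ratio is 1:1, so n(Na2CO3) = 3.4230 mol.
Mass of Na2CO3 = 3.4230 × 105.99 = 362.80 g.

362.8 g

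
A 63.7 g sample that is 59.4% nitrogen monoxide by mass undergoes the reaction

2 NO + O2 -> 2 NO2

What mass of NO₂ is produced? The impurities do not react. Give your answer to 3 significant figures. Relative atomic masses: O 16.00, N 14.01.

Mass of pure NO = 63.7 g × 0.594 = 37.84 g.
M(NO) = 14.01 + 16.00 = 30.01 g/mol.
M(NO2) = 14.01 + 2(16.00) = 46.01 g/mol.
n(NO) = 37.84 g / 30.01 g/mol = 1.261 mol.
From the equation the NO:NO2 mole ratio is 2:2, so n(NO2) = 1.261 × 2/2 = 1.261 mol.
Mass of NO2 = 1.261 mol × 46.01 g/mol = 58.01 g.

58.0 g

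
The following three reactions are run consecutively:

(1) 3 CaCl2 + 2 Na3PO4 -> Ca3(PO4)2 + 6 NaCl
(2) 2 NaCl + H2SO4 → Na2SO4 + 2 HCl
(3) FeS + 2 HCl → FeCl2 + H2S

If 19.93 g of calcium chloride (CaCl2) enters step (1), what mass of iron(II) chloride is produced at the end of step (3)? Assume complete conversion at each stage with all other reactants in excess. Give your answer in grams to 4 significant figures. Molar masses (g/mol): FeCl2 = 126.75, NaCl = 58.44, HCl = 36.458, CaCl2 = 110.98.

22.76 g

n(CaCl2) = 19.93 / 110.98 = 0.17958 mol.
Reaction (1): CaCl2→NaCl ratio 3:6 ⇒ n(NaCl) = 0.35916 mol.
Reaction (2): NaCl→HCl ratio 2:2 ⇒ n(HCl) = 0.35916 mol.
Reaction (3): HCl→FeCl2 ratio 2:1 ⇒ n(FeCl2) = 0.17958 mol.
Mass of FeCl2 = 0.17958 × 126.75 = 22.762 g.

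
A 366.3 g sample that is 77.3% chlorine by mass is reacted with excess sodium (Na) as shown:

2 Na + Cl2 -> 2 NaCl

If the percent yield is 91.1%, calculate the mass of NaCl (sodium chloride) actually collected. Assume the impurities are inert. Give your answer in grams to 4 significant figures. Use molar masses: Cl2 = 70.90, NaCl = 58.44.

Pure Cl2 available = 366.3 g × 0.773 = 283.15 g.
n(Cl2) = 283.15 g / 70.90 g/mol = 3.9937 mol.
From the equation the Cl2:NaCl mole ratio is 1:2, so n(NaCl) = 3.9937 × 2/1 = 7.9873 mol.
Mass of NaCl = 7.9873 mol × 58.44 g/mol = 466.78 g.
Actual mass collected = 466.78 g × 0.911 = 425.23 g.

425.2 g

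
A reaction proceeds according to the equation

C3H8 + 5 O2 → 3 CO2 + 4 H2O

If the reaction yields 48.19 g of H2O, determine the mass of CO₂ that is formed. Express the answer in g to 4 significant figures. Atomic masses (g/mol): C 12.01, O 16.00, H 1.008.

M(H2O) = 2(1.008) + 16.00 = 18.016 g/mol.
M(CO2) = 12.01 + 2(16.00) = 44.01 g/mol.
n(H2O) = 48.190 g / 18.016 g/mol = 2.6748 mol.
From the equation the H2O:CO2 mole ratio is 4:3, so n(CO2) = 2.6748 × 3/4 = 2.0061 mol.
Mass of CO2 = 2.0061 mol × 44.01 g/mol = 88.290 g.

88.29 g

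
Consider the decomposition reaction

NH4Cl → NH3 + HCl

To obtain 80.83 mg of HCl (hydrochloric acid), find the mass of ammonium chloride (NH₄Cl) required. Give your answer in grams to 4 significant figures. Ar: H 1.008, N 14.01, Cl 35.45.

0.1186 g

M(HCl) = 1.008 + 35.45 = 36.458 g/mol.
M(NH4Cl) = 14.01 + 4(1.008) + 35.45 = 53.492 g/mol.
Convert: 80.83 mg = 0.080830 g.
n(HCl) = 0.080830 g / 36.458 g/mol = 0.0022171 mol.
From the equation the HCl:NH4Cl mole ratio is 1:1, so n(NH4Cl) = 0.0022171 × 1/1 = 0.0022171 mol.
Mass of NH4Cl = 0.0022171 mol × 53.492 g/mol = 0.11860 g.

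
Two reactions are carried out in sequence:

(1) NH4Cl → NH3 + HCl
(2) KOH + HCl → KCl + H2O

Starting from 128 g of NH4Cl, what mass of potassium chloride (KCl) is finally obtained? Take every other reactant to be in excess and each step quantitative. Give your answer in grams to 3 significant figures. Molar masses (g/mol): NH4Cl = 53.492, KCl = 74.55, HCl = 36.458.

n(NH4Cl) = 128.0 / 53.492 = 2.393 mol.
Step 1 gives a 1:1 ratio of NH4Cl to HCl, so n(HCl) = 2.393 mol.
In step 2 the HCl:KCl ratio is 1:1, so n(KCl) = 2.393 mol.
Mass of KCl = 2.393 × 74.55 = 178.4 g.

178 g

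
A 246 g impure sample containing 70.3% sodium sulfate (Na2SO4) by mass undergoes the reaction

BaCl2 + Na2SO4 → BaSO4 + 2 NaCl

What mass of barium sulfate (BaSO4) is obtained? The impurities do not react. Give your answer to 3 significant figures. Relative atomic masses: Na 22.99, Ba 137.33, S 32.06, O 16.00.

Mass of pure Na2SO4 = 246 g × 0.703 = 172.9 g.
M(Na2SO4) = 2(22.99) + 32.06 + 4(16.00) = 142.04 g/mol.
M(BaSO4) = 137.33 + 32.06 + 4(16.00) = 233.39 g/mol.
n(Na2SO4) = 172.9 g / 142.04 g/mol = 1.218 mol.
From the equation the Na2SO4:BaSO4 mole ratio is 1:1, so n(BaSO4) = 1.218 × 1/1 = 1.218 mol.
Mass of BaSO4 = 1.218 mol × 233.39 g/mol = 284.2 g.

284 g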